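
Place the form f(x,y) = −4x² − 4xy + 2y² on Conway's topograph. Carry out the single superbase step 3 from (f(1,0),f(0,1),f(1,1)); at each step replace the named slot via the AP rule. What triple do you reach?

start (-4,2,-6) = (f(1,0),f(0,1),f(1,1))
replace slot 3: 2·((-4)+2) − (-6) = 2 → (-4,2,2)

-4,2,2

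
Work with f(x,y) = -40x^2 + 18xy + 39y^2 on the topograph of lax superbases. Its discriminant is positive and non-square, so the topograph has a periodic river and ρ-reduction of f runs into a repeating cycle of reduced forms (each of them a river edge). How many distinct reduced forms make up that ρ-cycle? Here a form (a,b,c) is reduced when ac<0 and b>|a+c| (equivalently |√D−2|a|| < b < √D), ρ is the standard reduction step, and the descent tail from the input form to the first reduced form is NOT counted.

D = 6564, ⌊√D⌋ = 81
river: ρ → (39,60,-19)
river: ρ → (-19,54,48)
river: ρ → (48,42,-25)
river: ρ → (-25,58,32)
river: ρ → (32,70,-13)
river: ρ → (-13,60,57)
river: ρ → (57,54,-16)
river: ρ → (-16,74,17)
river: ρ → (17,62,-40)
river: ρ → (-40,18,39)
ρ-cycle length = 10 (tail of 0 descent steps not counted)

10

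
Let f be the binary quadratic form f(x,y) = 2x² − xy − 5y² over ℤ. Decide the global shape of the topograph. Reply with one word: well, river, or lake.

D = b²−4ac = (-1)² − 4·2·(-5) = 41
D > 0 non-square ⇒ indefinite ⇒ periodic river

river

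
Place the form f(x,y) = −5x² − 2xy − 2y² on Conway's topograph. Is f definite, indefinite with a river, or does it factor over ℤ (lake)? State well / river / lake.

D = b²−4ac = (-2)² − 4·(-5)·(-2) = -36
D < 0 ⇒ definite ⇒ every region one sign ⇒ single well

well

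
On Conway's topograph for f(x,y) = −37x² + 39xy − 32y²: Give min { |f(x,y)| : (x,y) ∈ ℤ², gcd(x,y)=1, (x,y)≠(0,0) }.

translate: b→35 (≡-39 mod 74), so (37,-39,32)→(37,35,30)
flip: (37,35,30)→(30,-35,37)
translate: b→25 (≡-35 mod 60), so (30,-35,37)→(30,25,32)
reduced (well bottom): (30,25,32) with a≤c, −a<b≤a
well minimum |f| = |-30| = 30 (negative-definite)

30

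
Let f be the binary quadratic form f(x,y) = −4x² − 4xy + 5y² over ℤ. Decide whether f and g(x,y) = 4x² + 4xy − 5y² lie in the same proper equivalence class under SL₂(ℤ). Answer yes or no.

D₁ = 96, D₂ = 96
river cycle of f (length 4): (5, 4, -4), (-4, 4, 5), (5, 6, -3), (-3, 6, 5)
river cycle of g (length 4): (-5, 6, 3), (3, 6, -5), (-5, 4, 4), (4, 4, -5)
cycles differ ⇒ inequivalent

no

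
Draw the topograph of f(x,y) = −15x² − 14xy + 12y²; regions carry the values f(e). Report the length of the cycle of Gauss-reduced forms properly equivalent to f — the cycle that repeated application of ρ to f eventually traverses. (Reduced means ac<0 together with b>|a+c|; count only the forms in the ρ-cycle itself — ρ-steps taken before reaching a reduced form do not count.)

D = 916, ⌊√D⌋ = 30
descent: ρ → (12,14,-15)  [lands on river]
river: ρ → (-15,16,11)
river: ρ → (11,28,-3)
river: ρ → (-3,26,20)
river: ρ → (20,14,-9)
river: ρ → (-9,22,12)
river: ρ → (12,26,-5)
river: ρ → (-5,24,17)
river: ρ → (17,10,-12)
river: ρ → (-12,14,15)
river: ρ → (15,16,-11)
river: ρ → (-11,28,3)
river: ρ → (3,26,-20)
river: ρ → (-20,14,9)
river: ρ → (9,22,-12)
river: ρ → (-12,26,5)
river: ρ → (5,24,-17)
river: ρ → (-17,10,12)
ρ-cycle length = 18 (tail of 1 descent step not counted)

18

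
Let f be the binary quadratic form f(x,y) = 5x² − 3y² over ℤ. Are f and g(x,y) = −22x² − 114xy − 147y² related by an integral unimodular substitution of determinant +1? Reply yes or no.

D₁ = 60, D₂ = 60
river cycle of f (length 2): (-3, 6, 2), (2, 6, -3)
river cycle of g (length 2): (-3, 6, 2), (2, 6, -3)
cycles coincide ⇒ equivalent

yes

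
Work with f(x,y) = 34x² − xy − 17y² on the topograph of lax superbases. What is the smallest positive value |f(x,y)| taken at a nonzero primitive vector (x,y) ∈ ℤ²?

descent: ρ → (-17,35,16)  [lands on river]
river: ρ → (16,29,-23)
river: ρ → (-23,17,22)
river: ρ → (22,27,-18)
river: ρ → (-18,45,4)
river: ρ → (4,43,-29)
river: ρ → (-29,15,18)
river: ρ → (18,21,-26)
river: ρ → (-26,31,13)
river: ρ → (13,47,-2)
river: ρ → (-2,45,36)
river: ρ → (36,27,-11)
river: ρ → (-11,39,18)
river: ρ → (18,33,-17)
closes: descent 1, river 14
min |a| on river = 2

2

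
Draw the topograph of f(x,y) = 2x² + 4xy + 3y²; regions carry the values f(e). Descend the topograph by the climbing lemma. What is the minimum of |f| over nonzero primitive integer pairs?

translate: b→0 (≡4 mod 4), so (2,4,3)→(2,0,1)
flip: (2,0,1)→(1,0,2)
reduced (well bottom): (1,0,2) with a≤c, −a<b≤a
well minimum = a = 1

1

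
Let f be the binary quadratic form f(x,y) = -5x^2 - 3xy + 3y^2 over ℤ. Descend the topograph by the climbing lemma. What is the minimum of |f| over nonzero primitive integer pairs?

descent: ρ → (3,3,-5)  [lands on river]
river: ρ → (-5,7,1)
river: ρ → (1,7,-5)
river: ρ → (-5,3,3)
closes: descent 1, river 4
min |a| on river = 1

1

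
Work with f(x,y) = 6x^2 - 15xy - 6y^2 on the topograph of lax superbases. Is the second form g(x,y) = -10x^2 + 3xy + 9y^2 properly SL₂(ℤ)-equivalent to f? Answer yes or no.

D₁ = 369, D₂ = 369
river cycle of f (length 10): (-6, 15, 6), (6, 9, -12), (-12, 15, 3), (3, 15, -12), (-12, 9, 6), (6, 15, -6), (-6, 9, 12), (12, 15, -3), (-3, 15, 12), (12, 9, -6)
river cycle of g (length 16): (9, 15, -4), (-4, 17, 5), (5, 13, -10), (-10, 7, 8), (8, 9, -9), (-9, 9, 8), (8, 7, -10), (-10, 13, 5), (5, 17, -4), (-4, 15, 9), … (6 more)
cycles differ ⇒ inequivalent

no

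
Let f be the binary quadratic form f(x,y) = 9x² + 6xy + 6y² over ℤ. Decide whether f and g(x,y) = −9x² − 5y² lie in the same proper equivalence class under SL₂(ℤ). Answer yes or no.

D₁ = -180, D₂ = -180
f: flip: (9,6,6)→(6,-6,9)
f: translate: b→6 (≡-6 mod 12), so (6,-6,9)→(6,6,9)
f: reduced (well bottom): (6,6,9) with a≤c, −a<b≤a
g is negative-definite; reduce −g:
−g: flip: (9,0,5)→(5,0,9)
−g: reduced (well bottom): (5,0,9) with a≤c, −a<b≤a
flip sign back: reduced form of g is (-5,0,-9)
reduced forms (6, 6, 9) vs (-5, 0, -9) ⇒ inequivalent

no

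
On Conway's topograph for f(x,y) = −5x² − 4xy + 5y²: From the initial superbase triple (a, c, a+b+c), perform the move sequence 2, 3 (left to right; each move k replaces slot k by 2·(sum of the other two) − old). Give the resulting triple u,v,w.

start (-5,5,-4) = (f(1,0),f(0,1),f(1,1))
replace slot 2: 2·((-5)+(-4)) − 5 = -23 → (-5,-23,-4)
replace slot 3: 2·((-5)+(-23)) − (-4) = -52 → (-5,-23,-52)

-5,-23,-52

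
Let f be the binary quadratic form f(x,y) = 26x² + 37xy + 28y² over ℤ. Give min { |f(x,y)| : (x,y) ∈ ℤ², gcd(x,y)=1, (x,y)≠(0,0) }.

translate: b→-15 (≡37 mod 52), so (26,37,28)→(26,-15,17)
flip: (26,-15,17)→(17,15,26)
reduced (well bottom): (17,15,26) with a≤c, −a<b≤a
well minimum = a = 17

17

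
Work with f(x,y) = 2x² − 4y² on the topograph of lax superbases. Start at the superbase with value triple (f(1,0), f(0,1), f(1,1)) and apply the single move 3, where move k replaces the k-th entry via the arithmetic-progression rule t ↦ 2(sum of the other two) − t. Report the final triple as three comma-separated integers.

start (2,-4,-2) = (f(1,0),f(0,1),f(1,1))
replace slot 3: 2·(2+(-4)) − (-2) = -2 → (2,-4,-2)

2,-4,-2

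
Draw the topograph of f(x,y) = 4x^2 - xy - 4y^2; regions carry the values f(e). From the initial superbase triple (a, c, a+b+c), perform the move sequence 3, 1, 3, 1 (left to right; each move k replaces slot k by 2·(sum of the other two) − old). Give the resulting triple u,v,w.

start (4,-4,-1) = (f(1,0),f(0,1),f(1,1))
replace slot 3: 2·(4+(-4)) − (-1) = 1 → (4,-4,1)
replace slot 1: 2·((-4)+1) − 4 = -10 → (-10,-4,1)
replace slot 3: 2·((-10)+(-4)) − 1 = -29 → (-10,-4,-29)
replace slot 1: 2·((-4)+(-29)) − (-10) = -56 → (-56,-4,-29)

-56,-4,-29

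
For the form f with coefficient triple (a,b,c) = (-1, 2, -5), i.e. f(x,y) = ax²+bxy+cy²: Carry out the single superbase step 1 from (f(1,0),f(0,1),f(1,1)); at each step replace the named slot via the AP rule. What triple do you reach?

start (-1,-5,-4) = (f(1,0),f(0,1),f(1,1))
replace slot 1: 2·((-5)+(-4)) − (-1) = -17 → (-17,-5,-4)

-17,-5,-4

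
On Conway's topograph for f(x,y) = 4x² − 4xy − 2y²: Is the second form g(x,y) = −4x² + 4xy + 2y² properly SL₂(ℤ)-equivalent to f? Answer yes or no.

D₁ = 48, D₂ = 48
river cycle of f (length 2): (-2, 4, 4), (4, 4, -2)
river cycle of g (length 2): (2, 4, -4), (-4, 4, 2)
cycles differ ⇒ inequivalent

no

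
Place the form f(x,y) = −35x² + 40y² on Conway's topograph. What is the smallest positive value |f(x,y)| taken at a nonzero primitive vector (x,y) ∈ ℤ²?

descent: ρ → (40,0,-35)
descent: ρ → (-35,70,5)  [lands on river]
river: ρ → (5,70,-35)
closes: descent 2, river 2
min |a| on river = 5

5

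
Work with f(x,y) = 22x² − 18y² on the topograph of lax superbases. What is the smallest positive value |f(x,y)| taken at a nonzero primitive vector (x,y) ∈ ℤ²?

descent: ρ → (-18,36,4)  [lands on river]
river: ρ → (4,36,-18)
closes: descent 1, river 2
min |a| on river = 4

4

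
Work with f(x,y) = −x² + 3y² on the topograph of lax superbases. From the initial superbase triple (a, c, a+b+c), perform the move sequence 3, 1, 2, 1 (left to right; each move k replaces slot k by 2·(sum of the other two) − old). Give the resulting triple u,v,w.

start (-1,3,2) = (f(1,0),f(0,1),f(1,1))
replace slot 3: 2·((-1)+3) − 2 = 2 → (-1,3,2)
replace slot 1: 2·(3+2) − (-1) = 11 → (11,3,2)
replace slot 2: 2·(11+2) − 3 = 23 → (11,23,2)
replace slot 1: 2·(23+2) − 11 = 39 → (39,23,2)

39,23,2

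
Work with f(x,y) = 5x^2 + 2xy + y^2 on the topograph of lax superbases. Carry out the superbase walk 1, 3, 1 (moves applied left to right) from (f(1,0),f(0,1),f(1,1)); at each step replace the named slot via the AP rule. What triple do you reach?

start (5,1,8) = (f(1,0),f(0,1),f(1,1))
replace slot 1: 2·(1+8) − 5 = 13 → (13,1,8)
replace slot 3: 2·(13+1) − 8 = 20 → (13,1,20)
replace slot 1: 2·(1+20) − 13 = 29 → (29,1,20)

29,1,20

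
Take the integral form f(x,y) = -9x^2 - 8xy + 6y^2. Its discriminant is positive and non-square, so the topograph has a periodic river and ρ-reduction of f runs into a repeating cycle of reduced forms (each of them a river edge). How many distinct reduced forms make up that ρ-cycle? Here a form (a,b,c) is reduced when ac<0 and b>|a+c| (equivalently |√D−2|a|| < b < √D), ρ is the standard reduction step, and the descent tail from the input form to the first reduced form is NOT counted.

D = 280, ⌊√D⌋ = 16
descent: ρ → (6,8,-9)  [lands on river]
river: ρ → (-9,10,5)
river: ρ → (5,10,-9)
river: ρ → (-9,8,6)
river: ρ → (6,16,-1)
river: ρ → (-1,16,6)
ρ-cycle length = 6 (tail of 1 descent step not counted)

6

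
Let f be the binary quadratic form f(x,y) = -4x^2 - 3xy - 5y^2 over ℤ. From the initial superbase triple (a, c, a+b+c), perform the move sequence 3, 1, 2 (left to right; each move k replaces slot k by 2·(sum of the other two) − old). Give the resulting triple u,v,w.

start (-4,-5,-12) = (f(1,0),f(0,1),f(1,1))
replace slot 3: 2·((-4)+(-5)) − (-12) = -6 → (-4,-5,-6)
replace slot 1: 2·((-5)+(-6)) − (-4) = -18 → (-18,-5,-6)
replace slot 2: 2·((-18)+(-6)) − (-5) = -43 → (-18,-43,-6)

-18,-43,-6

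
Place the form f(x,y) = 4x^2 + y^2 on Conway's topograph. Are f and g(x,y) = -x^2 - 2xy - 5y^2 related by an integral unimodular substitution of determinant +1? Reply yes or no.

D₁ = -16, D₂ = -16
f: flip: (4,0,1)→(1,0,4)
f: reduced (well bottom): (1,0,4) with a≤c, −a<b≤a
g is negative-definite; reduce −g:
−g: translate: b→0 (≡2 mod 2), so (1,2,5)→(1,0,4)
−g: reduced (well bottom): (1,0,4) with a≤c, −a<b≤a
flip sign back: reduced form of g is (-1,0,-4)
reduced forms (1, 0, 4) vs (-1, 0, -4) ⇒ inequivalent

no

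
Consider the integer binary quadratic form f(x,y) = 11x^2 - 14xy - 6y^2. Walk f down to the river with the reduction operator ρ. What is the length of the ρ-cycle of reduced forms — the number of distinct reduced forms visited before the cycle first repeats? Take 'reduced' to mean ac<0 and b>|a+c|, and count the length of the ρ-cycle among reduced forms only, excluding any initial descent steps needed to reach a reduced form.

D = 460, ⌊√D⌋ = 21
descent: ρ → (-6,14,11)  [lands on river]
river: ρ → (11,8,-9)
river: ρ → (-9,10,10)
river: ρ → (10,10,-9)
river: ρ → (-9,8,11)
river: ρ → (11,14,-6)
river: ρ → (-6,10,15)
river: ρ → (15,20,-1)
river: ρ → (-1,20,15)
river: ρ → (15,10,-6)
ρ-cycle length = 10 (tail of 1 descent step not counted)

10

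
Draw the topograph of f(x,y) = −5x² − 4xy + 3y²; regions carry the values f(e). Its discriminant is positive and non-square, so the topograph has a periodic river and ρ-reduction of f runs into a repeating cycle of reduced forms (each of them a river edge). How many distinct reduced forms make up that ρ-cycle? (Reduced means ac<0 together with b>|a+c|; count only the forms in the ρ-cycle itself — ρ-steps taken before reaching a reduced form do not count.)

D = 76, ⌊√D⌋ = 8
descent: ρ → (3,4,-5)  [lands on river]
river: ρ → (-5,6,2)
river: ρ → (2,6,-5)
river: ρ → (-5,4,3)
river: ρ → (3,8,-1)
river: ρ → (-1,8,3)
ρ-cycle length = 6 (tail of 1 descent step not counted)

6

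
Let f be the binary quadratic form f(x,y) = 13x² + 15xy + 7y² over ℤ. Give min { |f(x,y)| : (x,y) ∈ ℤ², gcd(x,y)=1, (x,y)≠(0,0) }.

translate: b→-11 (≡15 mod 26), so (13,15,7)→(13,-11,5)
flip: (13,-11,5)→(5,11,13)
translate: b→1 (≡11 mod 10), so (5,11,13)→(5,1,7)
reduced (well bottom): (5,1,7) with a≤c, −a<b≤a
well minimum = a = 5

5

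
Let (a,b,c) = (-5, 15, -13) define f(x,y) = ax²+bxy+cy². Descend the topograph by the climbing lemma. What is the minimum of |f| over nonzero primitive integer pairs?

translate: b→5 (≡-15 mod 10), so (5,-15,13)→(5,5,3)
flip: (5,5,3)→(3,-5,5)
translate: b→1 (≡-5 mod 6), so (3,-5,5)→(3,1,3)
reduced (well bottom): (3,1,3) with a≤c, −a<b≤a
well minimum |f| = |-3| = 3 (negative-definite)

3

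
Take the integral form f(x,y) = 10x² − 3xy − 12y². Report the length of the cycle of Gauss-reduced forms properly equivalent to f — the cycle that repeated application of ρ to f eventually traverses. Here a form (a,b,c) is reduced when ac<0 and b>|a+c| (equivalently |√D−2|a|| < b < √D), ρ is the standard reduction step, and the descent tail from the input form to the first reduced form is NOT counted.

D = 489, ⌊√D⌋ = 22
descent: ρ → (-12,3,10)  [lands on river]
river: ρ → (10,17,-5)
river: ρ → (-5,13,16)
river: ρ → (16,19,-2)
river: ρ → (-2,21,6)
river: ρ → (6,15,-11)
river: ρ → (-11,7,10)
river: ρ → (10,13,-8)
river: ρ → (-8,19,4)
river: ρ → (4,21,-3)
river: ρ → (-3,21,4)
river: ρ → (4,19,-8)
river: ρ → (-8,13,10)
river: ρ → (10,7,-11)
river: ρ → (-11,15,6)
river: ρ → (6,21,-2)
river: ρ → (-2,19,16)
river: ρ → (16,13,-5)
river: ρ → (-5,17,10)
river: ρ → (10,3,-12)
river: ρ → (-12,21,1)
river: ρ → (1,21,-12)
ρ-cycle length = 22 (tail of 1 descent step not counted)

22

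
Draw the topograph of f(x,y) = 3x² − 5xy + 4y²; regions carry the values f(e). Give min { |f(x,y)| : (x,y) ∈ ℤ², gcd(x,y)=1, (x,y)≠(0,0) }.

translate: b→1 (≡-5 mod 6), so (3,-5,4)→(3,1,2)
flip: (3,1,2)→(2,-1,3)
reduced (well bottom): (2,-1,3) with a≤c, −a<b≤a
well minimum = a = 2

2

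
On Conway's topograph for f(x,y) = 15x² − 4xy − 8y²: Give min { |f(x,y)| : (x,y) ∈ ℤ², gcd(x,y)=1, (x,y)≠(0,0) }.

descent: ρ → (-8,20,3)  [lands on river]
river: ρ → (3,22,-1)
river: ρ → (-1,22,3)
river: ρ → (3,20,-8)
river: ρ → (-8,12,11)
river: ρ → (11,10,-9)
river: ρ → (-9,8,12)
river: ρ → (12,16,-5)
river: ρ → (-5,14,15)
river: ρ → (15,16,-4)
river: ρ → (-4,16,15)
river: ρ → (15,14,-5)
river: ρ → (-5,16,12)
river: ρ → (12,8,-9)
river: ρ → (-9,10,11)
river: ρ → (11,12,-8)
closes: descent 1, river 16
min |a| on river = 1

1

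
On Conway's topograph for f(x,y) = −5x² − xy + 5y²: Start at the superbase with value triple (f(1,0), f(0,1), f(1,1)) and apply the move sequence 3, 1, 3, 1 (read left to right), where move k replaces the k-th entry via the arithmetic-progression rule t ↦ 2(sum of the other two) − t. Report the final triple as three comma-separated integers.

start (-5,5,-1) = (f(1,0),f(0,1),f(1,1))
replace slot 3: 2·((-5)+5) − (-1) = 1 → (-5,5,1)
replace slot 1: 2·(5+1) − (-5) = 17 → (17,5,1)
replace slot 3: 2·(17+5) − 1 = 43 → (17,5,43)
replace slot 1: 2·(5+43) − 17 = 79 → (79,5,43)

79,5,43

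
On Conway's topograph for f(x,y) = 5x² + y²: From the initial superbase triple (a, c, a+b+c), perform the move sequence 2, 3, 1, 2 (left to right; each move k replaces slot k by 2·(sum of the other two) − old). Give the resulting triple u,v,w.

start (5,1,6) = (f(1,0),f(0,1),f(1,1))
replace slot 2: 2·(5+6) − 1 = 21 → (5,21,6)
replace slot 3: 2·(5+21) − 6 = 46 → (5,21,46)
replace slot 1: 2·(21+46) − 5 = 129 → (129,21,46)
replace slot 2: 2·(129+46) − 21 = 329 → (129,329,46)

129,329,46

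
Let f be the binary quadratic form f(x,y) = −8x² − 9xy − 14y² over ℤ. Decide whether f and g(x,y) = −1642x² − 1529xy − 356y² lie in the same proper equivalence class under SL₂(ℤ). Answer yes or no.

D₁ = -367, D₂ = -367
f is negative-definite; reduce −f:
−f: translate: b→-7 (≡9 mod 16), so (8,9,14)→(8,-7,13)
−f: reduced (well bottom): (8,-7,13) with a≤c, −a<b≤a
flip sign back: reduced form of f is (-8,7,-13)
g is negative-definite; reduce −g:
−g: flip: (1642,1529,356)→(356,-1529,1642)
−g: translate: b→-105 (≡-1529 mod 712), so (356,-1529,1642)→(356,-105,8)
−g: flip: (356,-105,8)→(8,105,356)
−g: translate: b→-7 (≡105 mod 16), so (8,105,356)→(8,-7,13)
−g: reduced (well bottom): (8,-7,13) with a≤c, −a<b≤a
flip sign back: reduced form of g is (-8,7,-13)
reduced forms (-8, 7, -13) vs (-8, 7, -13) ⇒ equivalent

yes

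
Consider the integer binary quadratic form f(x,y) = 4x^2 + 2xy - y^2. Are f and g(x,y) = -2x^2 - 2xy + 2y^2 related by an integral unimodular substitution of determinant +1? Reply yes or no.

D₁ = 20, D₂ = 20
river cycle of f (length 2): (-1, 4, 1), (1, 4, -1)
river cycle of g (length 2): (2, 2, -2), (-2, 2, 2)
cycles differ ⇒ inequivalent

no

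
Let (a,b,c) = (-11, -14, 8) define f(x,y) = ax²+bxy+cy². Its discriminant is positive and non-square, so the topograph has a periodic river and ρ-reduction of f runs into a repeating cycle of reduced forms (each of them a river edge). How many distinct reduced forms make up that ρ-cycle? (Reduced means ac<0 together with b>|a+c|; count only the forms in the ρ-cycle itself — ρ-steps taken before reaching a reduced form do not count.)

D = 548, ⌊√D⌋ = 23
descent: ρ → (8,14,-11)  [lands on river]
river: ρ → (-11,8,11)
river: ρ → (11,14,-8)
river: ρ → (-8,18,7)
river: ρ → (7,10,-16)
river: ρ → (-16,22,1)
river: ρ → (1,22,-16)
river: ρ → (-16,10,7)
river: ρ → (7,18,-8)
river: ρ → (-8,14,11)
river: ρ → (11,8,-11)
river: ρ → (-11,14,8)
river: ρ → (8,18,-7)
river: ρ → (-7,10,16)
river: ρ → (16,22,-1)
river: ρ → (-1,22,16)
river: ρ → (16,10,-7)
river: ρ → (-7,18,8)
ρ-cycle length = 18 (tail of 1 descent step not counted)

18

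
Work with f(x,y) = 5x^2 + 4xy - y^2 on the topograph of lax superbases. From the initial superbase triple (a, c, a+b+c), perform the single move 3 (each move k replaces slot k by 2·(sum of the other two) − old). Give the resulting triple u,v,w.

start (5,-1,8) = (f(1,0),f(0,1),f(1,1))
replace slot 3: 2·(5+(-1)) − 8 = 0 → (5,-1,0)

5,-1,0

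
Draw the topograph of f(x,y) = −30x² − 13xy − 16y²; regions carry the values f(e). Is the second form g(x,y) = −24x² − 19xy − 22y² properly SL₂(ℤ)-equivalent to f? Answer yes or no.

D₁ = -1751, D₂ = -1751
f is negative-definite; reduce −f:
−f: flip: (30,13,16)→(16,-13,30)
−f: reduced (well bottom): (16,-13,30) with a≤c, −a<b≤a
flip sign back: reduced form of f is (-16,13,-30)
g is negative-definite; reduce −g:
−g: flip: (24,19,22)→(22,-19,24)
−g: reduced (well bottom): (22,-19,24) with a≤c, −a<b≤a
flip sign back: reduced form of g is (-22,19,-24)
reduced forms (-16, 13, -30) vs (-22, 19, -24) ⇒ inequivalent

no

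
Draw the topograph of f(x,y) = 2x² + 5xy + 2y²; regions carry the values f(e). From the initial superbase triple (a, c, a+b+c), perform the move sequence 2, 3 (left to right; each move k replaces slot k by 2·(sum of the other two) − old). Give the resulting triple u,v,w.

start (2,2,9) = (f(1,0),f(0,1),f(1,1))
replace slot 2: 2·(2+9) − 2 = 20 → (2,20,9)
replace slot 3: 2·(2+20) − 9 = 35 → (2,20,35)

2,20,35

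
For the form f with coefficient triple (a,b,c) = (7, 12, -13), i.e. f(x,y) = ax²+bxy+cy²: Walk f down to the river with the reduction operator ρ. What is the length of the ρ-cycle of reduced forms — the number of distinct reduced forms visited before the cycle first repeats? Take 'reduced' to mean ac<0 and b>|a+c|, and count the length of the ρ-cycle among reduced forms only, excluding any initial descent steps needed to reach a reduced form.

D = 508, ⌊√D⌋ = 22
river: ρ → (-13,14,6)
river: ρ → (6,22,-1)
river: ρ → (-1,22,6)
river: ρ → (6,14,-13)
river: ρ → (-13,12,7)
river: ρ → (7,16,-9)
river: ρ → (-9,20,3)
river: ρ → (3,22,-2)
river: ρ → (-2,22,3)
river: ρ → (3,20,-9)
river: ρ → (-9,16,7)
river: ρ → (7,12,-13)
ρ-cycle length = 12 (tail of 0 descent steps not counted)

12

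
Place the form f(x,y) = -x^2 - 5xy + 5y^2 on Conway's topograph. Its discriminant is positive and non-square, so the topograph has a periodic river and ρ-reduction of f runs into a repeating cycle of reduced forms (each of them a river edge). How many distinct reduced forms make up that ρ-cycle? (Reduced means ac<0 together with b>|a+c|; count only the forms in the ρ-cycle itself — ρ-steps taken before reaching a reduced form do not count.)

D = 45, ⌊√D⌋ = 6
descent: ρ → (5,5,-1)  [lands on river]
river: ρ → (-1,5,5)
ρ-cycle length = 2 (tail of 1 descent step not counted)

2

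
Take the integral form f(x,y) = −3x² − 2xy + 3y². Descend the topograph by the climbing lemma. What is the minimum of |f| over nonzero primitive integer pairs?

descent: ρ → (3,2,-3)  [lands on river]
river: ρ → (-3,4,2)
river: ρ → (2,4,-3)
river: ρ → (-3,2,3)
river: ρ → (3,4,-2)
river: ρ → (-2,4,3)
closes: descent 1, river 6
min |a| on river = 2

2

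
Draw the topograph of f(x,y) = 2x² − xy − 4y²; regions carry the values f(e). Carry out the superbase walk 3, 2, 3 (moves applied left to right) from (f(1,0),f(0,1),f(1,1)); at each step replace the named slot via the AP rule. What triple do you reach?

start (2,-4,-3) = (f(1,0),f(0,1),f(1,1))
replace slot 3: 2·(2+(-4)) − (-3) = -1 → (2,-4,-1)
replace slot 2: 2·(2+(-1)) − (-4) = 6 → (2,6,-1)
replace slot 3: 2·(2+6) − (-1) = 17 → (2,6,17)

2,6,17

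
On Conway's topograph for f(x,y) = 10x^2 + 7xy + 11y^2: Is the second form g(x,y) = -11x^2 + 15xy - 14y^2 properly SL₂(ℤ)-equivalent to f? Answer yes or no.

D₁ = -391, D₂ = -391
f: reduced (well bottom): (10,7,11) with a≤c, −a<b≤a
g is negative-definite; reduce −g:
−g: translate: b→7 (≡-15 mod 22), so (11,-15,14)→(11,7,10)
−g: flip: (11,7,10)→(10,-7,11)
−g: reduced (well bottom): (10,-7,11) with a≤c, −a<b≤a
flip sign back: reduced form of g is (-10,7,-11)
reduced forms (10, 7, 11) vs (-10, 7, -11) ⇒ inequivalent

no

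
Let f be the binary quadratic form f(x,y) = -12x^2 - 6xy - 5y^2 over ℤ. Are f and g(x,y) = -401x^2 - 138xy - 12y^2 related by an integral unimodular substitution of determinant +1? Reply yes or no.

D₁ = -204, D₂ = -204
f is negative-definite; reduce −f:
−f: flip: (12,6,5)→(5,-6,12)
−f: translate: b→4 (≡-6 mod 10), so (5,-6,12)→(5,4,11)
−f: reduced (well bottom): (5,4,11) with a≤c, −a<b≤a
flip sign back: reduced form of f is (-5,-4,-11)
g is negative-definite; reduce −g:
−g: flip: (401,138,12)→(12,-138,401)
−g: translate: b→6 (≡-138 mod 24), so (12,-138,401)→(12,6,5)
−g: flip: (12,6,5)→(5,-6,12)
−g: translate: b→4 (≡-6 mod 10), so (5,-6,12)→(5,4,11)
−g: reduced (well bottom): (5,4,11) with a≤c, −a<b≤a
flip sign back: reduced form of g is (-5,-4,-11)
reduced forms (-5, -4, -11) vs (-5, -4, -11) ⇒ equivalent

yes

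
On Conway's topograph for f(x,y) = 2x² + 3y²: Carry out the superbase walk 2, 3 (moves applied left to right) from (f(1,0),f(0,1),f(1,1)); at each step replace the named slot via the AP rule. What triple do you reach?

start (2,3,5) = (f(1,0),f(0,1),f(1,1))
replace slot 2: 2·(2+5) − 3 = 11 → (2,11,5)
replace slot 3: 2·(2+11) − 5 = 21 → (2,11,21)

2,11,21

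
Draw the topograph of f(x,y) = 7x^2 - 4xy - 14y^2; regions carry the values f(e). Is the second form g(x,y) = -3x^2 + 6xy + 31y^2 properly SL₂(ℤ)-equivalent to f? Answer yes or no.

D₁ = 408, D₂ = 408
river cycle of f (length 6): (7, 10, -11), (-11, 12, 6), (6, 12, -11), (-11, 10, 7), (7, 18, -3), (-3, 18, 7)
river cycle of g (length 6): (-3, 18, 7), (7, 10, -11), (-11, 12, 6), (6, 12, -11), (-11, 10, 7), (7, 18, -3)
cycles coincide ⇒ equivalent

yes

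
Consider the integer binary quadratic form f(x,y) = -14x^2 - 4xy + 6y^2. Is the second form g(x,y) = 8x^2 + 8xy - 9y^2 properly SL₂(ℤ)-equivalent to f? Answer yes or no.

D₁ = 352, D₂ = 352
river cycle of f (length 6): (6, 16, -4), (-4, 16, 6), (6, 8, -12), (-12, 16, 2), (2, 16, -12), (-12, 8, 6)
river cycle of g (length 6): (-9, 10, 7), (7, 18, -1), (-1, 18, 7), (7, 10, -9), (-9, 8, 8), (8, 8, -9)
cycles differ ⇒ inequivalent

no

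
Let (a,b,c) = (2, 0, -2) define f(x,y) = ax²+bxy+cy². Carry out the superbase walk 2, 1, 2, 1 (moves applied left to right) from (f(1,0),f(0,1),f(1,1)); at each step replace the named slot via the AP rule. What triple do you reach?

start (2,-2,0) = (f(1,0),f(0,1),f(1,1))
replace slot 2: 2·(2+0) − (-2) = 6 → (2,6,0)
replace slot 1: 2·(6+0) − 2 = 10 → (10,6,0)
replace slot 2: 2·(10+0) − 6 = 14 → (10,14,0)
replace slot 1: 2·(14+0) − 10 = 18 → (18,14,0)

18,14,0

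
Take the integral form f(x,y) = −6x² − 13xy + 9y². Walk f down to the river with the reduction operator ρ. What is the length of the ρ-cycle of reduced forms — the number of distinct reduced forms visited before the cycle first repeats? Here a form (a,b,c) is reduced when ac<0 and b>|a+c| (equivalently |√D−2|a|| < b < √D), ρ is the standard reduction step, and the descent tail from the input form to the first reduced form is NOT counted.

D = 385, ⌊√D⌋ = 19
descent: ρ → (9,13,-6)  [lands on river]
river: ρ → (-6,11,11)
river: ρ → (11,11,-6)
river: ρ → (-6,13,9)
river: ρ → (9,5,-10)
river: ρ → (-10,15,4)
river: ρ → (4,17,-6)
river: ρ → (-6,19,1)
river: ρ → (1,19,-6)
river: ρ → (-6,17,4)
river: ρ → (4,15,-10)
river: ρ → (-10,5,9)
ρ-cycle length = 12 (tail of 1 descent step not counted)

12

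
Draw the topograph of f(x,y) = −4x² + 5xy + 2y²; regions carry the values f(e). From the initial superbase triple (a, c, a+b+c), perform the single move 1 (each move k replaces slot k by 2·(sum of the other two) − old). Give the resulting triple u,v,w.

start (-4,2,3) = (f(1,0),f(0,1),f(1,1))
replace slot 1: 2·(2+3) − (-4) = 14 → (14,2,3)

14,2,3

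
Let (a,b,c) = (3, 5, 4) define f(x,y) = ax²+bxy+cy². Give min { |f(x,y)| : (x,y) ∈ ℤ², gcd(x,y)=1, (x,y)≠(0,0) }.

translate: b→-1 (≡5 mod 6), so (3,5,4)→(3,-1,2)
flip: (3,-1,2)→(2,1,3)
reduced (well bottom): (2,1,3) with a≤c, −a<b≤a
well minimum = a = 2

2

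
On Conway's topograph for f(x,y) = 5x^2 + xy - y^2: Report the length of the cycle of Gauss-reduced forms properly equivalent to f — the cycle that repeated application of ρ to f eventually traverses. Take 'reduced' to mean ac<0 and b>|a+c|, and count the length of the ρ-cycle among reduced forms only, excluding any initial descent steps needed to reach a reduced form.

D = 21, ⌊√D⌋ = 4
descent: ρ → (-1,3,3)  [lands on river]
river: ρ → (3,3,-1)
ρ-cycle length = 2 (tail of 1 descent step not counted)

2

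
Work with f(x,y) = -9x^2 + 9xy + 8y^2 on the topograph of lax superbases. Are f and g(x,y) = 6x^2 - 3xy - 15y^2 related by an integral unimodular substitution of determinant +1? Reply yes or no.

D₁ = 369, D₂ = 369
river cycle of f (length 16): (8, 7, -10), (-10, 13, 5), (5, 17, -4), (-4, 15, 9), (9, 3, -10), (-10, 17, 2), (2, 19, -1), (-1, 19, 2), (2, 17, -10), (-10, 3, 9), … (6 more)
river cycle of g (length 10): (6, 9, -12), (-12, 15, 3), (3, 15, -12), (-12, 9, 6), (6, 15, -6), (-6, 9, 12), (12, 15, -3), (-3, 15, 12), (12, 9, -6), (-6, 15, 6)
cycles differ ⇒ inequivalent

no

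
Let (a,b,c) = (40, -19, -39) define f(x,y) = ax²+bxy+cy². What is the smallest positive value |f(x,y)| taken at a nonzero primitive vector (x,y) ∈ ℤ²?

descent: ρ → (-39,19,40)  [lands on river]
river: ρ → (40,61,-18)
river: ρ → (-18,47,61)
river: ρ → (61,75,-4)
river: ρ → (-4,77,42)
river: ρ → (42,7,-39)
river: ρ → (-39,71,10)
river: ρ → (10,69,-46)
river: ρ → (-46,23,33)
river: ρ → (33,43,-36)
river: ρ → (-36,29,40)
river: ρ → (40,51,-25)
river: ρ → (-25,49,42)
river: ρ → (42,35,-32)
river: ρ → (-32,29,45)
river: ρ → (45,61,-16)
river: ρ → (-16,67,33)
river: ρ → (33,65,-18)
river: ρ → (-18,79,5)
river: ρ → (5,81,-2)
river: ρ → (-2,79,45)
river: ρ → (45,11,-36)
river: ρ → (-36,61,20)
river: ρ → (20,59,-39)
closes: descent 1, river 24
min |a| on river = 2

2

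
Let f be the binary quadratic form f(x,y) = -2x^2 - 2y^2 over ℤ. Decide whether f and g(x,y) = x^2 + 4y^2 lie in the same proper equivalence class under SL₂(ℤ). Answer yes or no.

D₁ = -16, D₂ = -16
f is negative-definite; reduce −f:
−f: reduced (well bottom): (2,0,2) with a≤c, −a<b≤a
flip sign back: reduced form of f is (-2,0,-2)
g: reduced (well bottom): (1,0,4) with a≤c, −a<b≤a
reduced forms (-2, 0, -2) vs (1, 0, 4) ⇒ inequivalent

no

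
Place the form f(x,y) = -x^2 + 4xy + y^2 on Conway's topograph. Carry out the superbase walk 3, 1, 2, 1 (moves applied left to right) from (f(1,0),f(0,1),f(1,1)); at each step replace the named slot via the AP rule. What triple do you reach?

start (-1,1,4) = (f(1,0),f(0,1),f(1,1))
replace slot 3: 2·((-1)+1) − 4 = -4 → (-1,1,-4)
replace slot 1: 2·(1+(-4)) − (-1) = -5 → (-5,1,-4)
replace slot 2: 2·((-5)+(-4)) − 1 = -19 → (-5,-19,-4)
replace slot 1: 2·((-19)+(-4)) − (-5) = -41 → (-41,-19,-4)

-41,-19,-4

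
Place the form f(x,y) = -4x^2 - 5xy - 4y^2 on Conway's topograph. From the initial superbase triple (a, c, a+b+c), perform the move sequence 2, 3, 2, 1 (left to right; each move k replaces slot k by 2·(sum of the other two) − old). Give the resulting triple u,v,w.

start (-4,-4,-13) = (f(1,0),f(0,1),f(1,1))
replace slot 2: 2·((-4)+(-13)) − (-4) = -30 → (-4,-30,-13)
replace slot 3: 2·((-4)+(-30)) − (-13) = -55 → (-4,-30,-55)
replace slot 2: 2·((-4)+(-55)) − (-30) = -88 → (-4,-88,-55)
replace slot 1: 2·((-88)+(-55)) − (-4) = -282 → (-282,-88,-55)

-282,-88,-55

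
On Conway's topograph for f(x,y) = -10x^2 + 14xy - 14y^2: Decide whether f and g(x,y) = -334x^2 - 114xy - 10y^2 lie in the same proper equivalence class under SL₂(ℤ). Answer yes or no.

D₁ = -364, D₂ = -364
f is negative-definite; reduce −f:
−f: translate: b→6 (≡-14 mod 20), so (10,-14,14)→(10,6,10)
−f: reduced (well bottom): (10,6,10) with a≤c, −a<b≤a
flip sign back: reduced form of f is (-10,-6,-10)
g is negative-definite; reduce −g:
−g: flip: (334,114,10)→(10,-114,334)
−g: translate: b→6 (≡-114 mod 20), so (10,-114,334)→(10,6,10)
−g: reduced (well bottom): (10,6,10) with a≤c, −a<b≤a
flip sign back: reduced form of g is (-10,-6,-10)
reduced forms (-10, -6, -10) vs (-10, -6, -10) ⇒ equivalent

yes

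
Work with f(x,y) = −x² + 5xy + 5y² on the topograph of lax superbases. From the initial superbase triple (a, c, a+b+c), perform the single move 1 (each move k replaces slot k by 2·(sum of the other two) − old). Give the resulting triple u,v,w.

start (-1,5,9) = (f(1,0),f(0,1),f(1,1))
replace slot 1: 2·(5+9) − (-1) = 29 → (29,5,9)

29,5,9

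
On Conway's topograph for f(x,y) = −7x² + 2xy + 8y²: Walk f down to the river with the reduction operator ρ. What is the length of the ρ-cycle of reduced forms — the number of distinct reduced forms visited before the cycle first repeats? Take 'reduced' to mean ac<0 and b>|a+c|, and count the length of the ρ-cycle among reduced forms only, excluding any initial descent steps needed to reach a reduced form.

D = 228, ⌊√D⌋ = 15
river: ρ → (8,14,-1)
river: ρ → (-1,14,8)
river: ρ → (8,2,-7)
river: ρ → (-7,12,3)
river: ρ → (3,12,-7)
river: ρ → (-7,2,8)
ρ-cycle length = 6 (tail of 0 descent steps not counted)

6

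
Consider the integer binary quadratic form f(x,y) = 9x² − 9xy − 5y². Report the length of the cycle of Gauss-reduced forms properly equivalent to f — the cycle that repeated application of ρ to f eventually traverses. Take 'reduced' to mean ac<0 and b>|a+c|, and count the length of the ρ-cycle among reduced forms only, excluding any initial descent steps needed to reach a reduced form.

D = 261, ⌊√D⌋ = 16
descent: ρ → (-5,9,9)  [lands on river]
river: ρ → (9,9,-5)
river: ρ → (-5,11,7)
river: ρ → (7,3,-9)
river: ρ → (-9,15,1)
river: ρ → (1,15,-9)
river: ρ → (-9,3,7)
river: ρ → (7,11,-5)
ρ-cycle length = 8 (tail of 1 descent step not counted)

8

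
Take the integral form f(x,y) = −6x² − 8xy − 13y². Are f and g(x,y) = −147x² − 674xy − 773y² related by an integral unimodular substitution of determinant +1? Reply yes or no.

D₁ = -248, D₂ = -248
f is negative-definite; reduce −f:
−f: translate: b→-4 (≡8 mod 12), so (6,8,13)→(6,-4,11)
−f: reduced (well bottom): (6,-4,11) with a≤c, −a<b≤a
flip sign back: reduced form of f is (-6,4,-11)
g is negative-definite; reduce −g:
−g: translate: b→86 (≡674 mod 294), so (147,674,773)→(147,86,13)
−g: flip: (147,86,13)→(13,-86,147)
−g: translate: b→-8 (≡-86 mod 26), so (13,-86,147)→(13,-8,6)
−g: flip: (13,-8,6)→(6,8,13)
−g: translate: b→-4 (≡8 mod 12), so (6,8,13)→(6,-4,11)
−g: reduced (well bottom): (6,-4,11) with a≤c, −a<b≤a
flip sign back: reduced form of g is (-6,4,-11)
reduced forms (-6, 4, -11) vs (-6, 4, -11) ⇒ equivalent

yes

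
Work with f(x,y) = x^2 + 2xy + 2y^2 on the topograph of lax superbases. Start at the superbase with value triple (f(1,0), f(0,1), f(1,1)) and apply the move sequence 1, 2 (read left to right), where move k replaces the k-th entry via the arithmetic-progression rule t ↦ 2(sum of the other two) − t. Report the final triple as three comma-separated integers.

start (1,2,5) = (f(1,0),f(0,1),f(1,1))
replace slot 1: 2·(2+5) − 1 = 13 → (13,2,5)
replace slot 2: 2·(13+5) − 2 = 34 → (13,34,5)

13,34,5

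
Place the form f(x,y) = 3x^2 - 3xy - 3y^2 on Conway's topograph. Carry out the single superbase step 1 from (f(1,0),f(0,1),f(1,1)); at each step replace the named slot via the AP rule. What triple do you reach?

start (3,-3,-3) = (f(1,0),f(0,1),f(1,1))
replace slot 1: 2·((-3)+(-3)) − 3 = -15 → (-15,-3,-3)

-15,-3,-3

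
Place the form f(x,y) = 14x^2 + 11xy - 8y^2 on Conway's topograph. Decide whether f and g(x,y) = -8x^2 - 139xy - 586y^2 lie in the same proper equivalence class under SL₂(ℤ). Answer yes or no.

D₁ = 569, D₂ = 569
river cycle of f (length 42): (-8, 21, 4), (4, 19, -13), (-13, 7, 10), (10, 13, -10), (-10, 7, 13), (13, 19, -4), (-4, 21, 8), (8, 11, -14), (-14, 17, 5), (5, 23, -2), … (32 more)
river cycle of g (length 42): (-8, 21, 4), (4, 19, -13), (-13, 7, 10), (10, 13, -10), (-10, 7, 13), (13, 19, -4), (-4, 21, 8), (8, 11, -14), (-14, 17, 5), (5, 23, -2), … (32 more)
cycles coincide ⇒ equivalent

yes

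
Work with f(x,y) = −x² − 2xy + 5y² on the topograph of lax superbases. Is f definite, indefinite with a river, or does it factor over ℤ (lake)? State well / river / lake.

D = b²−4ac = (-2)² − 4·(-1)·5 = 24
D > 0 non-square ⇒ indefinite ⇒ periodic river

river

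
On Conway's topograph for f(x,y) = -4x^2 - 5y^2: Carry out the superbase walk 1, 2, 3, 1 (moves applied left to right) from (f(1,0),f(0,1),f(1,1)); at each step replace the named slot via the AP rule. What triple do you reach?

start (-4,-5,-9) = (f(1,0),f(0,1),f(1,1))
replace slot 1: 2·((-5)+(-9)) − (-4) = -24 → (-24,-5,-9)
replace slot 2: 2·((-24)+(-9)) − (-5) = -61 → (-24,-61,-9)
replace slot 3: 2·((-24)+(-61)) − (-9) = -161 → (-24,-61,-161)
replace slot 1: 2·((-61)+(-161)) − (-24) = -420 → (-420,-61,-161)

-420,-61,-161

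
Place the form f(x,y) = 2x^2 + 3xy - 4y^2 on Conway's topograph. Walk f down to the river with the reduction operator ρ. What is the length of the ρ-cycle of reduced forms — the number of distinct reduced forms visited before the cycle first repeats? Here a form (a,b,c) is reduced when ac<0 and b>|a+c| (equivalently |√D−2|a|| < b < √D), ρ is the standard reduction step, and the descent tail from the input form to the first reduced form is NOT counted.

D = 41, ⌊√D⌋ = 6
river: ρ → (-4,5,1)
river: ρ → (1,5,-4)
river: ρ → (-4,3,2)
river: ρ → (2,5,-2)
river: ρ → (-2,3,4)
river: ρ → (4,5,-1)
river: ρ → (-1,5,4)
river: ρ → (4,3,-2)
river: ρ → (-2,5,2)
river: ρ → (2,3,-4)
ρ-cycle length = 10 (tail of 0 descent steps not counted)

10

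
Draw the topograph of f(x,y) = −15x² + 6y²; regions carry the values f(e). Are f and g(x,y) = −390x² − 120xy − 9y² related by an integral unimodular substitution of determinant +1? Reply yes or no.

D₁ = 360, D₂ = 360
river cycle of f (length 6): (6, 12, -9), (-9, 6, 9), (9, 12, -6), (-6, 12, 9), (9, 6, -9), (-9, 12, 6)
river cycle of g (length 6): (-9, 12, 6), (6, 12, -9), (-9, 6, 9), (9, 12, -6), (-6, 12, 9), (9, 6, -9)
cycles coincide ⇒ equivalent

yes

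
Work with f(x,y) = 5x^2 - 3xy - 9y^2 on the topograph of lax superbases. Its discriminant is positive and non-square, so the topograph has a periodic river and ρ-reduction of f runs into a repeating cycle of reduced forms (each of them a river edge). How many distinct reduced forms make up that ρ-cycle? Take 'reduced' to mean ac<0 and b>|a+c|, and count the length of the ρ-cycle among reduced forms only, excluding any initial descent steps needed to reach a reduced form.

D = 189, ⌊√D⌋ = 13
descent: ρ → (-9,3,5)
descent: ρ → (5,7,-7)  [lands on river]
river: ρ → (-7,7,5)
river: ρ → (5,13,-1)
river: ρ → (-1,13,5)
ρ-cycle length = 4 (tail of 2 descent steps not counted)

4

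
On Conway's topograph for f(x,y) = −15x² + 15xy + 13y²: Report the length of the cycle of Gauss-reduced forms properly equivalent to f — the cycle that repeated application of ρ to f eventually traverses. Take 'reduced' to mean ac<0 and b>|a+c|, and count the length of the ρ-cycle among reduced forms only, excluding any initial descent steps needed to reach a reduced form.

D = 1005, ⌊√D⌋ = 31
river: ρ → (13,11,-17)
river: ρ → (-17,23,7)
river: ρ → (7,19,-23)
river: ρ → (-23,27,3)
river: ρ → (3,27,-23)
river: ρ → (-23,19,7)
river: ρ → (7,23,-17)
river: ρ → (-17,11,13)
river: ρ → (13,15,-15)
river: ρ → (-15,15,13)
ρ-cycle length = 10 (tail of 0 descent steps not counted)

10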